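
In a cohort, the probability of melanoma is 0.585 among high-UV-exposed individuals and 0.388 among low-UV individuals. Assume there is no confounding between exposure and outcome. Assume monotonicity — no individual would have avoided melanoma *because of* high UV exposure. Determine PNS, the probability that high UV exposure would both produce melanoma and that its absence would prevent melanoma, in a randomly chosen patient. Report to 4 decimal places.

Let p₁ = 0.585, p₀ = 0.388.
Under exogeneity and monotonicity, PNS = p₁ − p₀.
PNS = 0.585 − 0.388 = 0.197

PNS ≈ 0.1970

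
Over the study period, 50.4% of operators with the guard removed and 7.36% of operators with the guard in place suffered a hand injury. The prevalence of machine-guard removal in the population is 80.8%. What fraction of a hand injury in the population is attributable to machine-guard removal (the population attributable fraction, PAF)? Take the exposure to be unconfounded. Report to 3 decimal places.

PAF ≈ 0.825

p₁ = 0.504, p₀ = 0.0736.
Overall risk P(Y=1) = π·p₁ + (1−π)·p₀ = 0.808×0.504 + 0.192×0.0736 = 0.42136.
Under exogeneity, PAF = [P(Y=1) − p₀] / P(Y=1).
PAF = (0.42136 − 0.0736) / 0.42136 ≈ 0.8253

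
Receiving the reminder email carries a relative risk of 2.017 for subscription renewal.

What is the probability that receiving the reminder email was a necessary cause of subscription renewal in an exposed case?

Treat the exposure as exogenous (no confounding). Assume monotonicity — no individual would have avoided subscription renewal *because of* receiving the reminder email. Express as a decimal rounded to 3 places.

Under exogeneity and monotonicity, PN = (RR − 1) / RR = 1 − 1/RR.
PN = (2.017 − 1) / 2.017 = 1.017 / 2.017 ≈ 0.5042

PN ≈ 0.504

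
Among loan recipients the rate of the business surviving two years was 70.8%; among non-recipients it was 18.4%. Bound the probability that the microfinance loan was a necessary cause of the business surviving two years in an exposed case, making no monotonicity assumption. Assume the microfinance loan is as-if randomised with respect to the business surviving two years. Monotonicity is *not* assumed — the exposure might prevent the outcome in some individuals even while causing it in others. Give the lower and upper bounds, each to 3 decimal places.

p₁ = 0.708, p₀ = 0.184.
Under exogeneity alone the bounds on PN are max{0,(p₁−p₀)/p₁} ≤ PN ≤ min{1,(1−p₀)/p₁}.
  lower = (p₁ − p₀)/p₁ = 0.524 / 0.708 ≈ 0.7401
  upper = min{1, (1 − p₀)/p₁} = 0.816 / 0.708 ≈ 1.1525 → capped at 1

0.740 ≤ PN ≤ 1.000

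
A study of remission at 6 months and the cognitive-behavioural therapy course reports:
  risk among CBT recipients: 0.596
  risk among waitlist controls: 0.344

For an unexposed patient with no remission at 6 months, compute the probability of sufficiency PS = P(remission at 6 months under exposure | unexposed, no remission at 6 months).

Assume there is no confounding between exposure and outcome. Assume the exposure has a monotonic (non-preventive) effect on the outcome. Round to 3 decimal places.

PS ≈ 0.384

Let p₁ = 0.596, p₀ = 0.344.
Under exogeneity and monotonicity, PS = (p₁ − p₀) / (1 − p₀).
PS = (0.596 − 0.344) / (1 − 0.344) = 0.252 / 0.656 ≈ 0.3841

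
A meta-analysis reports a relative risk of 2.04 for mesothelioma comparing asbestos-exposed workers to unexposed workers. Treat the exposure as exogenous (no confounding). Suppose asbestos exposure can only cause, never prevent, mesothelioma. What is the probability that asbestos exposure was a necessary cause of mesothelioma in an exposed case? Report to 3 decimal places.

Under exogeneity and monotonicity, PN = (RR − 1) / RR = 1 − 1/RR.
PN = (2.04 − 1) / 2.04 = 1.04 / 2.04 ≈ 0.5098

PN ≈ 0.510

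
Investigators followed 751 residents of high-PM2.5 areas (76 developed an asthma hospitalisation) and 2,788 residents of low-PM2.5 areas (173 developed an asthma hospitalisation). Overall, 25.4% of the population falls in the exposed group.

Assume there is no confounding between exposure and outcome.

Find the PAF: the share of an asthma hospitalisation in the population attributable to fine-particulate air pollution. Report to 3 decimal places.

PAF ≈ 0.138

p₁ = P(outcome | exposed) = 76/751 = 0.1012
p₀ = P(outcome | unexposed) = 173/2788 = 0.062052
Overall risk P(Y=1) = π·p₁ + (1−π)·p₀ = 0.254×0.1012 + 0.746×0.062052 = 0.071995.
Under exogeneity, PAF = [P(Y=1) − p₀] / P(Y=1).
PAF = (0.071995 − 0.062052) / 0.071995 ≈ 0.1381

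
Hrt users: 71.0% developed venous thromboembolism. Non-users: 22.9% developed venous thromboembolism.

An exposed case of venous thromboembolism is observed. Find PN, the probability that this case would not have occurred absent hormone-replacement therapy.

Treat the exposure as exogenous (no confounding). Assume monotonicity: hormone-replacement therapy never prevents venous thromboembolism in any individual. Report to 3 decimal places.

p₁ = 0.71, p₀ = 0.229.
Under exogeneity and monotonicity, PN = (p₁ − p₀) / p₁.
PN = (0.71 − 0.229) / 0.71 = 0.481 / 0.71 ≈ 0.6775

PN ≈ 0.677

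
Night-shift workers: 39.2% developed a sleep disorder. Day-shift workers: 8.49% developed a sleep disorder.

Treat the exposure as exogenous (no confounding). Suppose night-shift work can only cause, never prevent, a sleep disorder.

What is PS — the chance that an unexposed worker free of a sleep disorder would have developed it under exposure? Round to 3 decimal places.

PS ≈ 0.336

p₁ = 0.392, p₀ = 0.0849.
Under exogeneity and monotonicity, PS = (p₁ − p₀) / (1 − p₀).
PS = (0.392 − 0.0849) / (1 − 0.0849) = 0.3071 / 0.9151 ≈ 0.3356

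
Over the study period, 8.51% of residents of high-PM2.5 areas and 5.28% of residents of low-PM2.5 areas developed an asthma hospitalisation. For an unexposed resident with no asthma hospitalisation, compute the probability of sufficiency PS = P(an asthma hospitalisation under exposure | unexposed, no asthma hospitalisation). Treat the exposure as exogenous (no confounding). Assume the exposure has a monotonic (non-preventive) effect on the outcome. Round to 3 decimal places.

PS ≈ 0.034

p₁ = 0.0851, p₀ = 0.0528.
Under exogeneity and monotonicity, PS = (p₁ − p₀) / (1 − p₀).
PS = (0.0851 − 0.0528) / (1 − 0.0528) = 0.0323 / 0.9472 ≈ 0.0341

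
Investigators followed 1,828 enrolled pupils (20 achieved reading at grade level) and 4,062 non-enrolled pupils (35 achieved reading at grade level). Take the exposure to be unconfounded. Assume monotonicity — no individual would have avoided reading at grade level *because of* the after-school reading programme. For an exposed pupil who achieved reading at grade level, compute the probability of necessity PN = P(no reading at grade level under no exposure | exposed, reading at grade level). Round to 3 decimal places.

p₁ = P(outcome | exposed) = 20/1828 = 0.010941
p₀ = P(outcome | unexposed) = 35/4062 = 0.0086164
Under exogeneity and monotonicity, PN = (p₁ − p₀) / p₁.
PN = (0.010941 − 0.0086164) / 0.010941 = 0.0023245 / 0.010941 ≈ 0.2125

PN ≈ 0.212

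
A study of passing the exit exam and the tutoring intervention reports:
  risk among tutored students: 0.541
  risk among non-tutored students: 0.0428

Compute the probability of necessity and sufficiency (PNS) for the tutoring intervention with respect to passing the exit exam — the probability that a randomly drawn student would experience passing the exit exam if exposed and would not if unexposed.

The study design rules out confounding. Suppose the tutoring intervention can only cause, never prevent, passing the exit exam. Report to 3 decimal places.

Let p₁ = 0.541, p₀ = 0.0428.
Under exogeneity and monotonicity, PNS = p₁ − p₀.
PNS = 0.541 − 0.0428 = 0.4982

PNS ≈ 0.498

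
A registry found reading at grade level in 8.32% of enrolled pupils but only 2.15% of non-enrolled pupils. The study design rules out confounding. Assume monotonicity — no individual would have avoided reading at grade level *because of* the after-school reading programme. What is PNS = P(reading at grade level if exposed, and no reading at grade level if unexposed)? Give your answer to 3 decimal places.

PNS ≈ 0.062

p₁ = 0.0832, p₀ = 0.0215.
Under exogeneity and monotonicity, PNS = p₁ − p₀.
PNS = 0.0832 − 0.0215 = 0.0617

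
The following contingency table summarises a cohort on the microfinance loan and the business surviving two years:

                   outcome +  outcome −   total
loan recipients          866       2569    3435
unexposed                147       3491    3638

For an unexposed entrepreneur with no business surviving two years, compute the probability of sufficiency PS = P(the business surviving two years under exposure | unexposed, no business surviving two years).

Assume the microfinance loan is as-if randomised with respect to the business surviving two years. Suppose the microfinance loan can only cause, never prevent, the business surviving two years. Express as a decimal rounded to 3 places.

PS ≈ 0.221

p₁ = P(outcome | exposed) = 866/3435 = 0.25211
p₀ = P(outcome | unexposed) = 147/3638 = 0.040407
Under exogeneity and monotonicity, PS = (p₁ − p₀)/(1 − p₀).
PS = (0.25211 − 0.040407) / 0.95959 ≈ 0.2206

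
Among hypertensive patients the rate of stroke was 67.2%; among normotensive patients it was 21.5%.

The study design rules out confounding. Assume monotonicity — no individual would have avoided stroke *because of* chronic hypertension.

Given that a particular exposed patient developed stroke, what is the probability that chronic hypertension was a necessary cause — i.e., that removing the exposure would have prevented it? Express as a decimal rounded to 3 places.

PN ≈ 0.680

p₁ = 0.672, p₀ = 0.215.
Under exogeneity and monotonicity, PN = (p₁ − p₀) / p₁.
PN = (0.672 − 0.215) / 0.672 = 0.457 / 0.672 ≈ 0.6801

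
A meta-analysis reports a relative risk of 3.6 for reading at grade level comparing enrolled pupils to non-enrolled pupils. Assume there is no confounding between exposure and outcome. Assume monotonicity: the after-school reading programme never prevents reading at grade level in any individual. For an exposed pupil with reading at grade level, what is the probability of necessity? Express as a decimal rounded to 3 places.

Under exogeneity and monotonicity, PN = (RR − 1) / RR = 1 − 1/RR.
PN = (3.6 − 1) / 3.6 = 2.6 / 3.6 ≈ 0.7222

PN ≈ 0.722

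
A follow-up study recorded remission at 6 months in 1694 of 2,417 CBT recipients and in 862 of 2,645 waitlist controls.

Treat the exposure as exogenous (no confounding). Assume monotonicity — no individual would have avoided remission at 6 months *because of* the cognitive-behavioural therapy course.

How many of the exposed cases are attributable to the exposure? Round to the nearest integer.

about 906 cases

p₁ = P(outcome | exposed) = 1694/2417 = 0.70087
p₀ = P(outcome | unexposed) = 862/2645 = 0.3259
PN = (p₁ − p₀)/p₁ = (0.70087 − 0.3259) / 0.70087 ≈ 0.53501.
Attributable cases ≈ PN × (exposed cases) = 0.53501 × 1694 ≈ 906.30.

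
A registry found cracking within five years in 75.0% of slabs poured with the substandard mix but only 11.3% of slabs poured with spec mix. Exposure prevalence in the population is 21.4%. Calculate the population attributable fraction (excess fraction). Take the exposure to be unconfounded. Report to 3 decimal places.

p₁ = 0.75, p₀ = 0.113.
Overall risk P(Y=1) = π·p₁ + (1−π)·p₀ = 0.214×0.75 + 0.786×0.113 = 0.24932.
Under exogeneity, PAF = [P(Y=1) − p₀] / P(Y=1).
PAF = (0.24932 − 0.113) / 0.24932 ≈ 0.5468

PAF ≈ 0.547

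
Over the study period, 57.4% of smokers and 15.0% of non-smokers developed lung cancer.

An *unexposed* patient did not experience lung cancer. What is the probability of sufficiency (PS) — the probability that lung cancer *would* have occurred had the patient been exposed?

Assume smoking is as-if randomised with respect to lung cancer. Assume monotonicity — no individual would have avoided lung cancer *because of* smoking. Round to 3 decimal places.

p₁ = 0.574, p₀ = 0.15.
Under exogeneity and monotonicity, PS = (p₁ − p₀) / (1 − p₀).
PS = (0.574 − 0.15) / (1 − 0.15) = 0.424 / 0.85 ≈ 0.4988

PS ≈ 0.499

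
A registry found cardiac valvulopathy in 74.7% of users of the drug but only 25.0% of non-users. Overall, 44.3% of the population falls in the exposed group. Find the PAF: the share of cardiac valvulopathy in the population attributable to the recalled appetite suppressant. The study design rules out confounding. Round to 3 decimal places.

PAF ≈ 0.468

p₁ = 0.747, p₀ = 0.25.
Overall risk P(Y=1) = π·p₁ + (1−π)·p₀ = 0.443×0.747 + 0.557×0.25 = 0.47017.
Under exogeneity, PAF = [P(Y=1) − p₀] / P(Y=1).
PAF = (0.47017 − 0.25) / 0.47017 ≈ 0.4683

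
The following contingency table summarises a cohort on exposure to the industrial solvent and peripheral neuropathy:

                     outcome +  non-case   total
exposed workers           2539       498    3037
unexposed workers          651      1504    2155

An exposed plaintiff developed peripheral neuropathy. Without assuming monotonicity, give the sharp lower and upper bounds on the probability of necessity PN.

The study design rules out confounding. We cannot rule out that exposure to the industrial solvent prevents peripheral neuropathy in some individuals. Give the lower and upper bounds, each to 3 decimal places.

p₁ = P(outcome | exposed) = 2539/3037 = 0.83602
p₀ = P(outcome | unexposed) = 651/2155 = 0.30209
Under exogeneity alone the bounds on PN are max{0,(p₁−p₀)/p₁} ≤ PN ≤ min{1,(1−p₀)/p₁}.
  lower = (p₁ − p₀)/p₁ = 0.53393 / 0.83602 ≈ 0.6387
  upper = min{1, (1 − p₀)/p₁} = 0.69791 / 0.83602 ≈ 0.8348

0.639 ≤ PN ≤ 0.835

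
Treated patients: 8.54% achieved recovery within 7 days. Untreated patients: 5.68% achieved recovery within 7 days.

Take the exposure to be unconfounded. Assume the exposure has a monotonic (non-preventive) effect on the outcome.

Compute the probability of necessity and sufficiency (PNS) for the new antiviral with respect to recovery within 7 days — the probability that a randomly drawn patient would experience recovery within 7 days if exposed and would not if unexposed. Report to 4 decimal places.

PNS ≈ 0.0286

p₁ = 0.0854, p₀ = 0.0568.
Under exogeneity and monotonicity, PNS = p₁ − p₀.
PNS = 0.0854 − 0.0568 = 0.0286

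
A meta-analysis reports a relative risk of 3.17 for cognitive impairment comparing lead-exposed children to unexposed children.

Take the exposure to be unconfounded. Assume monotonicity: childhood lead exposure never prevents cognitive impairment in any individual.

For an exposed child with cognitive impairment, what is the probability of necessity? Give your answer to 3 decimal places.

PN ≈ 0.685

Under exogeneity and monotonicity, PN = (RR − 1) / RR = 1 − 1/RR.
PN = (3.17 − 1) / 3.17 = 2.17 / 3.17 ≈ 0.6845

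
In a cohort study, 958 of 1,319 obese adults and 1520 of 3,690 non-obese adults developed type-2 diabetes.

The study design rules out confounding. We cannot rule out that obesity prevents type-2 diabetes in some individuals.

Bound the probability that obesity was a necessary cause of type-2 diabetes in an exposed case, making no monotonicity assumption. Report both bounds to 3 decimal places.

0.433 ≤ PN ≤ 0.810

p₁ = P(outcome | exposed) = 958/1319 = 0.72631
p₀ = P(outcome | unexposed) = 1520/3690 = 0.41192
Under exogeneity alone the bounds on PN are max{0,(p₁−p₀)/p₁} ≤ PN ≤ min{1,(1−p₀)/p₁}.
  lower = (p₁ − p₀)/p₁ = 0.31438 / 0.72631 ≈ 0.4329
  upper = min{1, (1 − p₀)/p₁} = 0.58808 / 0.72631 ≈ 0.8097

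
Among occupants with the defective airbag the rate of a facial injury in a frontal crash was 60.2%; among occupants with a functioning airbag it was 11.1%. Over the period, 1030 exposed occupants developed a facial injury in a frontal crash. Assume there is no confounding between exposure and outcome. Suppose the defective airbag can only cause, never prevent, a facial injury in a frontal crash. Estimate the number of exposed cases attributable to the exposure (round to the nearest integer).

p₁ = 0.602, p₀ = 0.111.
PN = (p₁ − p₀)/p₁ = (0.602 − 0.111) / 0.602 ≈ 0.81561.
Attributable cases ≈ PN × (exposed cases) = 0.81561 × 1030 ≈ 840.08.

about 840 cases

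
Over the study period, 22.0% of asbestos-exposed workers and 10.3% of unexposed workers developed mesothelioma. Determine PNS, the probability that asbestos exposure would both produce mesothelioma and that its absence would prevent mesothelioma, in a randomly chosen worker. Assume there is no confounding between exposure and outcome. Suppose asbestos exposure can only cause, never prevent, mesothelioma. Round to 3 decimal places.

p₁ = 0.22, p₀ = 0.103.
Under exogeneity and monotonicity, PNS = p₁ − p₀.
PNS = 0.22 − 0.103 = 0.117

PNS ≈ 0.117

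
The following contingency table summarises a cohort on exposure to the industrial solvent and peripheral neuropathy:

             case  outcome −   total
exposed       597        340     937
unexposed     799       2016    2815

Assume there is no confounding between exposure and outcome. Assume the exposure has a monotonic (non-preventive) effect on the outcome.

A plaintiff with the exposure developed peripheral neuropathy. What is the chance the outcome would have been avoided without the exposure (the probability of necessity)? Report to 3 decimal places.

p₁ = P(outcome | exposed) = 597/937 = 0.63714
p₀ = P(outcome | unexposed) = 799/2815 = 0.28384
Under exogeneity and monotonicity, PN = (p₁ − p₀)/p₁.
PN = (0.63714 − 0.28384) / 0.63714 ≈ 0.5545

PN ≈ 0.555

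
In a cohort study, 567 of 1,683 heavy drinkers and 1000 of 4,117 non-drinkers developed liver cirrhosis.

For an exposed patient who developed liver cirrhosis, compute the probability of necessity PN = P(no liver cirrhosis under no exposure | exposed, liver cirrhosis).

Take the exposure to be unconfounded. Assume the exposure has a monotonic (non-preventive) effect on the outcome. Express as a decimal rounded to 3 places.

p₁ = P(outcome | exposed) = 567/1683 = 0.3369
p₀ = P(outcome | unexposed) = 1000/4117 = 0.2429
Under exogeneity and monotonicity, PN = (p₁ − p₀) / p₁.
PN = (0.3369 − 0.2429) / 0.3369 = 0.094003 / 0.3369 ≈ 0.2790

PN ≈ 0.279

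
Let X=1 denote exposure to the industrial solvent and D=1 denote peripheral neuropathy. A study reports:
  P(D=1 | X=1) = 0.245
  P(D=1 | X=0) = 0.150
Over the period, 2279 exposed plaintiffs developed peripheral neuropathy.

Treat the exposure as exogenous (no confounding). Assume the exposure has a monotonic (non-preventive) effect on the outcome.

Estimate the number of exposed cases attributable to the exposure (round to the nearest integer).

about 884 cases

Let p₁ = 0.245, p₀ = 0.15.
PN = (p₁ − p₀)/p₁ = (0.245 − 0.15) / 0.245 ≈ 0.38776.
Attributable cases ≈ PN × (exposed cases) = 0.38776 × 2279 ≈ 883.69.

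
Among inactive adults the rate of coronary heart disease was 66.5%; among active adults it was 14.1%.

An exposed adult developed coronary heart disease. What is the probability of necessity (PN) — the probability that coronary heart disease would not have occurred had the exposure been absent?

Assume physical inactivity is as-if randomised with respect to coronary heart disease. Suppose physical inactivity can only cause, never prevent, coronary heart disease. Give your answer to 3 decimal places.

PN ≈ 0.788

p₁ = 0.665, p₀ = 0.141.
Under exogeneity and monotonicity, PN = (p₁ − p₀) / p₁.
PN = (0.665 − 0.141) / 0.665 = 0.524 / 0.665 ≈ 0.7880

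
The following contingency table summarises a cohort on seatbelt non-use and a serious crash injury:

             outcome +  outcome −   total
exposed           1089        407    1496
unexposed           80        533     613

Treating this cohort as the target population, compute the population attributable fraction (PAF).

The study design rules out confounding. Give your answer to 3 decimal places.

p₁ = P(outcome | exposed) = 1089/1496 = 0.72794
p₀ = P(outcome | unexposed) = 80/613 = 0.13051
Exposure prevalence π = 1496/2109 = 0.70934; overall risk P(Y=1) = 0.55429.
Under exogeneity, PAF = [P(Y=1) − p₀]/P(Y=1).
PAF = (0.55429 − 0.13051) / 0.55429 ≈ 0.7646

PAF ≈ 0.765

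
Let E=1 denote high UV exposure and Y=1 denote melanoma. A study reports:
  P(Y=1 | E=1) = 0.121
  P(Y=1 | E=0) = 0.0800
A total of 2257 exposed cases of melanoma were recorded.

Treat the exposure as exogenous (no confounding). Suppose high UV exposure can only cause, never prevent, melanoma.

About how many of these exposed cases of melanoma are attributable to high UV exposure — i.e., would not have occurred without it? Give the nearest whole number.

about 765 cases

Let p₁ = 0.121, p₀ = 0.08.
PN = (p₁ − p₀)/p₁ = (0.121 − 0.08) / 0.121 ≈ 0.33884.
Attributable cases ≈ PN × (exposed cases) = 0.33884 × 2257 ≈ 764.77.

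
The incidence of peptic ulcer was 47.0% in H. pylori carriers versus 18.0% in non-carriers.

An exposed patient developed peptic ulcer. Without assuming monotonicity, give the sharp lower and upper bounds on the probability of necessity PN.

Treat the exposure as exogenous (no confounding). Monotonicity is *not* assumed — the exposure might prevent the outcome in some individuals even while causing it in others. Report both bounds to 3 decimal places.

0.617 ≤ PN ≤ 1.000

p₁ = 0.47, p₀ = 0.18.
Under exogeneity alone the bounds on PN are max{0,(p₁−p₀)/p₁} ≤ PN ≤ min{1,(1−p₀)/p₁}.
  lower = (p₁ − p₀)/p₁ = 0.29 / 0.47 ≈ 0.6170
  upper = min{1, (1 − p₀)/p₁} = 0.82 / 0.47 ≈ 1.7447 → capped at 1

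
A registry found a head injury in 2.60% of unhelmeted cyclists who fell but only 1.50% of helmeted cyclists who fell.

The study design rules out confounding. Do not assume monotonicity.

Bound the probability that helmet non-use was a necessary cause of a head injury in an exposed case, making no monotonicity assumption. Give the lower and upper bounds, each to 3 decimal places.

0.423 ≤ PN ≤ 1.000

p₁ = 0.026, p₀ = 0.015.
Under exogeneity alone the bounds on PN are max{0,(p₁−p₀)/p₁} ≤ PN ≤ min{1,(1−p₀)/p₁}.
  lower = (p₁ − p₀)/p₁ = 0.011 / 0.026 ≈ 0.4231
  upper = min{1, (1 − p₀)/p₁} = 0.985 / 0.026 ≈ 37.8846 → capped at 1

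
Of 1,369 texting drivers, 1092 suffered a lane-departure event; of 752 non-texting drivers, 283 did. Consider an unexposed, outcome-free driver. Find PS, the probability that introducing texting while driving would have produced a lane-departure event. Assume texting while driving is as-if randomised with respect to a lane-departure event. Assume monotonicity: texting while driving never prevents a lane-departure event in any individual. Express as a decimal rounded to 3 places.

PS ≈ 0.676

p₁ = P(outcome | exposed) = 1092/1369 = 0.79766
p₀ = P(outcome | unexposed) = 283/752 = 0.37633
Under exogeneity and monotonicity, PS = (p₁ − p₀) / (1 − p₀).
PS = (0.79766 − 0.37633) / (1 − 0.37633) = 0.42133 / 0.62367 ≈ 0.6756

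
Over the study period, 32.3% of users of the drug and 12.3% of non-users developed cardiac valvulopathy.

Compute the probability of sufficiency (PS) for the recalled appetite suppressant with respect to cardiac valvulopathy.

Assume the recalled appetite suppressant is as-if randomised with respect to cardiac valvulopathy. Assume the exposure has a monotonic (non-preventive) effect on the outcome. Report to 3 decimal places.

p₁ = 0.323, p₀ = 0.123.
Under exogeneity and monotonicity, PS = (p₁ − p₀) / (1 − p₀).
PS = (0.323 − 0.123) / (1 − 0.123) = 0.2 / 0.877 ≈ 0.2281

PS ≈ 0.228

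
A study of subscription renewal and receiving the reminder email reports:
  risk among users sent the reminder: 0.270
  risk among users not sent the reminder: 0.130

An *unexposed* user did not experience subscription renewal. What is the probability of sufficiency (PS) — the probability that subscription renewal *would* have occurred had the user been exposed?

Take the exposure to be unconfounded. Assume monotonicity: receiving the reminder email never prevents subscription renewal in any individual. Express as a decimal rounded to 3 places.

PS ≈ 0.161

Let p₁ = 0.27, p₀ = 0.13.
Under exogeneity and monotonicity, PS = (p₁ − p₀) / (1 − p₀).
PS = (0.27 − 0.13) / (1 − 0.13) = 0.14 / 0.87 ≈ 0.1609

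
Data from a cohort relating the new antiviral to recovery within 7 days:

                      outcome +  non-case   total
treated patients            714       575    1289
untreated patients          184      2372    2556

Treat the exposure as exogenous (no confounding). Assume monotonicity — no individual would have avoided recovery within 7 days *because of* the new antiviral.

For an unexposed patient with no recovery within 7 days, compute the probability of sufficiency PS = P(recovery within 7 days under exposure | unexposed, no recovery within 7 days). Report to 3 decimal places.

PS ≈ 0.519

p₁ = P(outcome | exposed) = 714/1289 = 0.55392
p₀ = P(outcome | unexposed) = 184/2556 = 0.071987
Under exogeneity and monotonicity, PS = (p₁ − p₀) / (1 − p₀).
PS = (0.55392 − 0.071987) / (1 − 0.071987) = 0.48193 / 0.92801 ≈ 0.5193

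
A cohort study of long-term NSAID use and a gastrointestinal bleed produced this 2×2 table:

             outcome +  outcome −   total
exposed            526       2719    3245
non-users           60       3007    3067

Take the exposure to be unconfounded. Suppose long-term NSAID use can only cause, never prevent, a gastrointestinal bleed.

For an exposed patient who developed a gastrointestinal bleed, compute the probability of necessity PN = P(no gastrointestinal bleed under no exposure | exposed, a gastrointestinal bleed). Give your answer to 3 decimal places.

p₁ = P(outcome | exposed) = 526/3245 = 0.1621
p₀ = P(outcome | unexposed) = 60/3067 = 0.019563
Under exogeneity and monotonicity, PN = (p₁ − p₀) / p₁.
PN = (0.1621 − 0.019563) / 0.1621 = 0.14253 / 0.1621 ≈ 0.8793

PN ≈ 0.879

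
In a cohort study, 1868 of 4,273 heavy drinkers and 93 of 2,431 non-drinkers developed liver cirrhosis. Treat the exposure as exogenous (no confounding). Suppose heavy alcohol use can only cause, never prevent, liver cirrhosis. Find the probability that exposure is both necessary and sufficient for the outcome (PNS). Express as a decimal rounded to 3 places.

p₁ = P(outcome | exposed) = 1868/4273 = 0.43716
p₀ = P(outcome | unexposed) = 93/2431 = 0.038256
Under exogeneity and monotonicity, PNS = p₁ − p₀.
PNS = 0.43716 − 0.038256 = 0.39891

PNS ≈ 0.399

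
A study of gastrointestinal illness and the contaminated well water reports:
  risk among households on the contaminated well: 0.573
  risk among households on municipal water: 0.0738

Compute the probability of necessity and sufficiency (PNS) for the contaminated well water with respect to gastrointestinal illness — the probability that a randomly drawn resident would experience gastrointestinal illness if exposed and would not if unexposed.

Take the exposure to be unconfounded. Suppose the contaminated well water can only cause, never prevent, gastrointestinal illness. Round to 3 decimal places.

Let p₁ = 0.573, p₀ = 0.0738.
Under exogeneity and monotonicity, PNS = p₁ − p₀.
PNS = 0.573 − 0.0738 = 0.4992

PNS ≈ 0.499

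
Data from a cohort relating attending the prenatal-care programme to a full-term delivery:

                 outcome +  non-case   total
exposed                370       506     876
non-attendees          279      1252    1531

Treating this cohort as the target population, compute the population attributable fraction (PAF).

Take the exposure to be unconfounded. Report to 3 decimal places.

PAF ≈ 0.324

p₁ = P(outcome | exposed) = 370/876 = 0.42237
p₀ = P(outcome | unexposed) = 279/1531 = 0.18223
Exposure prevalence π = 876/2407 = 0.36394; overall risk P(Y=1) = 0.26963.
Under exogeneity, PAF = [P(Y=1) − p₀]/P(Y=1).
PAF = (0.26963 − 0.18223) / 0.26963 ≈ 0.3241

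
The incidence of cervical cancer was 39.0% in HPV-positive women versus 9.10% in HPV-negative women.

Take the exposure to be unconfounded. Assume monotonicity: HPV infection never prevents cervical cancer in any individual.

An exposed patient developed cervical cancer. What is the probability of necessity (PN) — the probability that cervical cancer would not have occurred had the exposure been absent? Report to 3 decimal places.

p₁ = 0.39, p₀ = 0.091.
Under exogeneity and monotonicity, PN = (p₁ − p₀) / p₁.
PN = (0.39 − 0.091) / 0.39 = 0.299 / 0.39 ≈ 0.7667

PN ≈ 0.767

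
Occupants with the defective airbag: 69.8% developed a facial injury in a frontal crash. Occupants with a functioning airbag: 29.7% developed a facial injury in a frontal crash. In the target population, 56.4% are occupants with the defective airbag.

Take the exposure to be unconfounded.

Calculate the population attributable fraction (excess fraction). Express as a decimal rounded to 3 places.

p₁ = 0.698, p₀ = 0.297.
Overall risk P(Y=1) = π·p₁ + (1−π)·p₀ = 0.564×0.698 + 0.436×0.297 = 0.52316.
Under exogeneity, PAF = [P(Y=1) − p₀] / P(Y=1).
PAF = (0.52316 − 0.297) / 0.52316 ≈ 0.4323

PAF ≈ 0.432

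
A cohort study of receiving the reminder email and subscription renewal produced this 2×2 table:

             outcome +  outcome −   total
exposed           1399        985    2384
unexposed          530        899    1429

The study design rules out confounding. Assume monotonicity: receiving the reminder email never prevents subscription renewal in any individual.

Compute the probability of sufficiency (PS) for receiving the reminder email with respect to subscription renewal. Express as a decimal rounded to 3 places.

PS ≈ 0.343

p₁ = P(outcome | exposed) = 1399/2384 = 0.58683
p₀ = P(outcome | unexposed) = 530/1429 = 0.37089
Under exogeneity and monotonicity, PS = (p₁ − p₀)/(1 − p₀).
PS = (0.58683 − 0.37089) / 0.62911 ≈ 0.3432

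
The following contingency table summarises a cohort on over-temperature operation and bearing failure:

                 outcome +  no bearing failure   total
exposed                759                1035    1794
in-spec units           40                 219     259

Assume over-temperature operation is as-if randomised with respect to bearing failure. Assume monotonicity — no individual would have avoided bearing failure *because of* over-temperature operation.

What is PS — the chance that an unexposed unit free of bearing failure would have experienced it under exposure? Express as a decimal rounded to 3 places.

p₁ = P(outcome | exposed) = 759/1794 = 0.42308
p₀ = P(outcome | unexposed) = 40/259 = 0.15444
Under exogeneity and monotonicity, PS = (p₁ − p₀)/(1 − p₀).
PS = (0.42308 − 0.15444) / 0.84556 ≈ 0.3177

PS ≈ 0.318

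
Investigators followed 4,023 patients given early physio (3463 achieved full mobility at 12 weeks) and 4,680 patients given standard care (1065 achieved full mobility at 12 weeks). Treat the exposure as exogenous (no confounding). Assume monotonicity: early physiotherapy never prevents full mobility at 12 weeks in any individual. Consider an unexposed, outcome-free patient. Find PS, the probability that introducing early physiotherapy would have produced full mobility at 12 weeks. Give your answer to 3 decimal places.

PS ≈ 0.820

p₁ = P(outcome | exposed) = 3463/4023 = 0.8608
p₀ = P(outcome | unexposed) = 1065/4680 = 0.22756
Under exogeneity and monotonicity, PS = (p₁ − p₀) / (1 − p₀).
PS = (0.8608 − 0.22756) / (1 − 0.22756) = 0.63324 / 0.77244 ≈ 0.8198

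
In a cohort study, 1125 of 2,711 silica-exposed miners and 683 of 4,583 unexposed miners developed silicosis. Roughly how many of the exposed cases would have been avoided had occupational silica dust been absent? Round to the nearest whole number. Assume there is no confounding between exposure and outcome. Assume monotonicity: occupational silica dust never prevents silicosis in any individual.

about 721 cases

p₁ = P(outcome | exposed) = 1125/2711 = 0.41498
p₀ = P(outcome | unexposed) = 683/4583 = 0.14903
PN = (p₁ − p₀)/p₁ = (0.41498 − 0.14903) / 0.41498 ≈ 0.64087.
Attributable cases ≈ PN × (exposed cases) = 0.64087 × 1125 ≈ 720.98.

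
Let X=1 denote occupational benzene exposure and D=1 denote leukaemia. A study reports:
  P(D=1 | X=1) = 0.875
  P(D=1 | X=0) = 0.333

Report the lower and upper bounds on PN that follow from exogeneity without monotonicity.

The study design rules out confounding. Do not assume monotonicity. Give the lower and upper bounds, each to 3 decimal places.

Let p₁ = 0.875, p₀ = 0.333.
Under exogeneity alone the bounds on PN are max{0,(p₁−p₀)/p₁} ≤ PN ≤ min{1,(1−p₀)/p₁}.
  lower = (p₁ − p₀)/p₁ = 0.542 / 0.875 ≈ 0.6194
  upper = min{1, (1 − p₀)/p₁} = 0.667 / 0.875 ≈ 0.7623

0.619 ≤ PN ≤ 0.762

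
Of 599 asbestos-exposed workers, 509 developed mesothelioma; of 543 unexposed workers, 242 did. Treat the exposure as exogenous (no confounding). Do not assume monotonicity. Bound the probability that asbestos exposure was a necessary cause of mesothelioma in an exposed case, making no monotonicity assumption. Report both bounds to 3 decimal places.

p₁ = P(outcome | exposed) = 509/599 = 0.84975
p₀ = P(outcome | unexposed) = 242/543 = 0.44567
Under exogeneity alone the bounds on PN are max{0,(p₁−p₀)/p₁} ≤ PN ≤ min{1,(1−p₀)/p₁}.
  lower = (p₁ − p₀)/p₁ = 0.40408 / 0.84975 ≈ 0.4755
  upper = min{1, (1 − p₀)/p₁} = 0.55433 / 0.84975 ≈ 0.6523

0.476 ≤ PN ≤ 0.652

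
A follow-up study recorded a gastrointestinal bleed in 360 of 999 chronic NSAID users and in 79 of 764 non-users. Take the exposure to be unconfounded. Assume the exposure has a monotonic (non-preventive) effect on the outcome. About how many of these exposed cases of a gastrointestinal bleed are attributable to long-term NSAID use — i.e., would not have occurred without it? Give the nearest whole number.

p₁ = P(outcome | exposed) = 360/999 = 0.36036
p₀ = P(outcome | unexposed) = 79/764 = 0.1034
PN = (p₁ − p₀)/p₁ = (0.36036 − 0.1034) / 0.36036 ≈ 0.71306.
Attributable cases ≈ PN × (exposed cases) = 0.71306 × 360 ≈ 256.70.

about 257 cases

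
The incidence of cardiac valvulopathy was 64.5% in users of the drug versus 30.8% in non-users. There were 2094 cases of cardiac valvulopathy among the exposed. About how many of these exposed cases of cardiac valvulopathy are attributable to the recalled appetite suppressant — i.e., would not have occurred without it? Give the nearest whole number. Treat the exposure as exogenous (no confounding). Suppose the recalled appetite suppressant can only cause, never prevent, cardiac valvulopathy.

about 1094 cases

p₁ = 0.645, p₀ = 0.308.
PN = (p₁ − p₀)/p₁ = (0.645 − 0.308) / 0.645 ≈ 0.52248.
Attributable cases ≈ PN × (exposed cases) = 0.52248 × 2094 ≈ 1094.07.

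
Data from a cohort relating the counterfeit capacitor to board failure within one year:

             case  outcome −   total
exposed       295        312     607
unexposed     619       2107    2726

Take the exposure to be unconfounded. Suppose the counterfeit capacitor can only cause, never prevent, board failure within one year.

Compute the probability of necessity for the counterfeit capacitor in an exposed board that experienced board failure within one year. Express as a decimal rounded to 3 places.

p₁ = P(outcome | exposed) = 295/607 = 0.486
p₀ = P(outcome | unexposed) = 619/2726 = 0.22707
Under exogeneity and monotonicity, PN = (p₁ − p₀) / p₁.
PN = (0.486 − 0.22707) / 0.486 = 0.25892 / 0.486 ≈ 0.5328

PN ≈ 0.533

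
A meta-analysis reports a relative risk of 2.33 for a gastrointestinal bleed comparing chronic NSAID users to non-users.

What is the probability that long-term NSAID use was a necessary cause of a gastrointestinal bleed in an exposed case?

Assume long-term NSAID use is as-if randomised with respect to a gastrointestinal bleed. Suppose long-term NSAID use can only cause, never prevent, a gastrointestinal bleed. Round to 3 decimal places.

PN ≈ 0.571

Under exogeneity and monotonicity, PN = (RR − 1) / RR = 1 − 1/RR.
PN = (2.33 − 1) / 2.33 = 1.33 / 2.33 ≈ 0.5708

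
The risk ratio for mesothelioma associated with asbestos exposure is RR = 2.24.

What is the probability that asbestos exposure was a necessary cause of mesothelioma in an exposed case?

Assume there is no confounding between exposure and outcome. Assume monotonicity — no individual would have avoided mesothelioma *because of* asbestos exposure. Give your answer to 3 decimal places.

Under exogeneity and monotonicity, PN = (RR − 1) / RR = 1 − 1/RR.
PN = (2.24 − 1) / 2.24 = 1.24 / 2.24 ≈ 0.5536

PN ≈ 0.554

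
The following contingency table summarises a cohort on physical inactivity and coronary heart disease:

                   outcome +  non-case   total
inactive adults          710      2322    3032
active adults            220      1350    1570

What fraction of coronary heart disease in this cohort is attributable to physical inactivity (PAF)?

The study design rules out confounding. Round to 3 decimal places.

PAF ≈ 0.307

p₁ = P(outcome | exposed) = 710/3032 = 0.23417
p₀ = P(outcome | unexposed) = 220/1570 = 0.14013
Exposure prevalence π = 3032/4602 = 0.65884; overall risk P(Y=1) = 0.20209.
Under exogeneity, PAF = [P(Y=1) − p₀]/P(Y=1).
PAF = (0.20209 − 0.14013) / 0.20209 ≈ 0.3066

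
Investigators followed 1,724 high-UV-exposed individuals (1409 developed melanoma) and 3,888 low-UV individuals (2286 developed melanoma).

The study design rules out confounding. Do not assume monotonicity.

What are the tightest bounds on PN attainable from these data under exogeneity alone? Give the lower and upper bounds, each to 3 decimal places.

p₁ = P(outcome | exposed) = 1409/1724 = 0.81729
p₀ = P(outcome | unexposed) = 2286/3888 = 0.58796
Under exogeneity alone the bounds on PN are max{0,(p₁−p₀)/p₁} ≤ PN ≤ min{1,(1−p₀)/p₁}.
  lower = (p₁ − p₀)/p₁ = 0.22932 / 0.81729 ≈ 0.2806
  upper = min{1, (1 − p₀)/p₁} = 0.41204 / 0.81729 ≈ 0.5042

0.281 ≤ PN ≤ 0.504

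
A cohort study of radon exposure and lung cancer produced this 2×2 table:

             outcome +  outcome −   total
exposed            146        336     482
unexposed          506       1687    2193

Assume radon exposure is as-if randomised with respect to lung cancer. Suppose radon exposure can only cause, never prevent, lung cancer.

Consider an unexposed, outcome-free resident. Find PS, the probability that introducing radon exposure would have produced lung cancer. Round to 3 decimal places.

PS ≈ 0.094

p₁ = P(outcome | exposed) = 146/482 = 0.3029
p₀ = P(outcome | unexposed) = 506/2193 = 0.23073
Under exogeneity and monotonicity, PS = (p₁ − p₀)/(1 − p₀).
PS = (0.3029 − 0.23073) / 0.76927 ≈ 0.0938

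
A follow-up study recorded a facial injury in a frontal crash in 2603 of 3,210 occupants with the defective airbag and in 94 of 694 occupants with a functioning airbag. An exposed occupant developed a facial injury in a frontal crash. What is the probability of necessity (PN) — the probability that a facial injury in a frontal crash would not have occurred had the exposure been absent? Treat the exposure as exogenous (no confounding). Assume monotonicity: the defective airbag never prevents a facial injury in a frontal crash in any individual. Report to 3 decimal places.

p₁ = P(outcome | exposed) = 2603/3210 = 0.8109
p₀ = P(outcome | unexposed) = 94/694 = 0.13545
Under exogeneity and monotonicity, PN = (p₁ − p₀) / p₁.
PN = (0.8109 − 0.13545) / 0.8109 = 0.67546 / 0.8109 ≈ 0.8330

PN ≈ 0.833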